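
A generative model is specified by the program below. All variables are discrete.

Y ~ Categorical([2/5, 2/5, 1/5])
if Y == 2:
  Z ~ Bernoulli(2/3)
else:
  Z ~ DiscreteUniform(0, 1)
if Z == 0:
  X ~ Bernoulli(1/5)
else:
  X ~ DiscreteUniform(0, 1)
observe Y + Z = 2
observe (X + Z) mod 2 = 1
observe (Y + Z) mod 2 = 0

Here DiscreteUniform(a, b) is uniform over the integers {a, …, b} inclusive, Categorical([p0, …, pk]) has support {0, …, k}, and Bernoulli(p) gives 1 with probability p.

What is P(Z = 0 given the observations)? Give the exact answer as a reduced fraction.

P(Z = 0 | obs) = 2/17

Enumerate traces; 2 have nonzero weight after conditioning:
  (Y=1, Z=1, X=0) weight 1/10
  (Y=2, Z=0, X=1) weight 1/75
Group by Z:
  weight(Z=0) = 1/75
  weight(Z=1) = 1/10
Total weight = 1/75 + 1/10 = 17/150
P(Z=0 | obs) = 1/75 / 17/150 = 2/17
P(Z=1 | obs) = 1/10 / 17/150 = 15/17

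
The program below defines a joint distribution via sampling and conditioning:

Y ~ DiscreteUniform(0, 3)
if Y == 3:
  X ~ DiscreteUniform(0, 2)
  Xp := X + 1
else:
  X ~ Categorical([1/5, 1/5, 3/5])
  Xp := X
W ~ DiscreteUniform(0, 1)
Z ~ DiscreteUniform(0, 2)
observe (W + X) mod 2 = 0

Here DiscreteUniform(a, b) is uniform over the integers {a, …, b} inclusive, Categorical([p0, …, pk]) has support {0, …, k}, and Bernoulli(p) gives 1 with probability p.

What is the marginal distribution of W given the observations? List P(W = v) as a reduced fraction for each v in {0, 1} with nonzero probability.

P(W=0) = 23/30, P(W=1) = 7/30

Enumerate traces; 36 have nonzero weight after conditioning:
  (Y=0, X=0, W=0, Z=0) weight 1/120
  (Y=0, X=0, W=0, Z=1) weight 1/120
  (Y=0, X=0, W=0, Z=2) weight 1/120
  (Y=0, X=1, W=1, Z=0) weight 1/120
  (Y=0, X=1, W=1, Z=1) weight 1/120
  (Y=0, X=1, W=1, Z=2) weight 1/120
  (Y=0, X=2, W=0, Z=0) weight 1/40
  (Y=0, X=2, W=0, Z=1) weight 1/40
  … 28 more
Group by W:
  weight(W=0) = 23/60
  weight(W=1) = 7/60
Total weight = 23/60 + 7/60 = 1/2
P(W=0 | obs) = 23/60 / 1/2 = 23/30
P(W=1 | obs) = 7/60 / 1/2 = 7/30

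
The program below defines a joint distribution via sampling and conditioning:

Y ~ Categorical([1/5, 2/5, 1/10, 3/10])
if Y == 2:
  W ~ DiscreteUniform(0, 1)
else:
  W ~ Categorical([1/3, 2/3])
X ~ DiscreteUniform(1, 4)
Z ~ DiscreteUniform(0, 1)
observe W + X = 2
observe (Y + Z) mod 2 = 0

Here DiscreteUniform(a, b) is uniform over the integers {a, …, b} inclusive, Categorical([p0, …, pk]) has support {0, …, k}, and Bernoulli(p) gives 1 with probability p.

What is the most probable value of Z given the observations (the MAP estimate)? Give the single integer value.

Enumerate traces; 8 have nonzero weight after conditioning:
  (Y=0, W=0, X=2, Z=0) weight 1/120
  (Y=0, W=1, X=1, Z=0) weight 1/60
  (Y=1, W=0, X=2, Z=1) weight 1/60
  (Y=1, W=1, X=1, Z=1) weight 1/30
  (Y=2, W=0, X=2, Z=0) weight 1/160
  (Y=2, W=1, X=1, Z=0) weight 1/160
  (Y=3, W=0, X=2, Z=1) weight 1/80
  (Y=3, W=1, X=1, Z=1) weight 1/40
Group by Z:
  weight(Z=0) = 3/80
  weight(Z=1) = 7/80
Total weight = 3/80 + 7/80 = 1/8
P(Z=0 | obs) = 3/80 / 1/8 = 3/10
P(Z=1 | obs) = 7/80 / 1/8 = 7/10
argmax = 1

argmax_v P(Z = v | obs) = 1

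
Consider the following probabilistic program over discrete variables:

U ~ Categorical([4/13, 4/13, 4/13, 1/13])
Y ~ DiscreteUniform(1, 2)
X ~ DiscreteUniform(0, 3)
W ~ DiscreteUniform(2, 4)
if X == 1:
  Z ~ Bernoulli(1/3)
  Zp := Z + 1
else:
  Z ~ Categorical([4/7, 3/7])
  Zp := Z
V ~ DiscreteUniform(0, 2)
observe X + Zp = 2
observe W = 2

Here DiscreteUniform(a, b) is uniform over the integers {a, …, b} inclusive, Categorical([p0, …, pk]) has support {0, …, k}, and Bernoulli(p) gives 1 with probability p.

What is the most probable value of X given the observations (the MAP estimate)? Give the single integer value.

argmax_v P(X = v | obs) = 1

Enumerate traces; 48 have nonzero weight after conditioning:
  (U=0, Y=1, X=1, W=2, Z=0, V=0) weight 1/351
  (U=0, Y=1, X=1, W=2, Z=0, V=1) weight 1/351
  (U=0, Y=1, X=1, W=2, Z=0, V=2) weight 1/351
  (U=0, Y=1, X=2, W=2, Z=0, V=0) weight 2/819
  (U=0, Y=1, X=2, W=2, Z=0, V=1) weight 2/819
  (U=0, Y=1, X=2, W=2, Z=0, V=2) weight 2/819
  (U=0, Y=2, X=1, W=2, Z=0, V=0) weight 1/351
  (U=0, Y=2, X=1, W=2, Z=0, V=1) weight 1/351
  … 40 more
Group by X:
  weight(X=1) = 1/18
  weight(X=2) = 1/21
Total weight = 1/18 + 1/21 = 13/126
P(X=1 | obs) = 1/18 / 13/126 = 7/13
P(X=2 | obs) = 1/21 / 13/126 = 6/13
argmax = 1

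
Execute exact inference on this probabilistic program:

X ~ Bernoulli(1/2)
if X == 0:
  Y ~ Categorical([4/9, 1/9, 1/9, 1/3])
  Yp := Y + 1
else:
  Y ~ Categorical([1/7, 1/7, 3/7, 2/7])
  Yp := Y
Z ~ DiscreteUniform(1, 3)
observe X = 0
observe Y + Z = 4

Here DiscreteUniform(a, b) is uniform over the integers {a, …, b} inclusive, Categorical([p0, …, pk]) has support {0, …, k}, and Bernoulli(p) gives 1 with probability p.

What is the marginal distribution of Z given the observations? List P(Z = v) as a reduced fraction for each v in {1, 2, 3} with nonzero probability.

Enumerate traces; 3 have nonzero weight after conditioning:
  (X=0, Y=1, Z=3) weight 1/54
  (X=0, Y=2, Z=2) weight 1/54
  (X=0, Y=3, Z=1) weight 1/18
Group by Z:
  weight(Z=1) = 1/18
  weight(Z=2) = 1/54
  weight(Z=3) = 1/54
Total weight = 1/18 + 1/54 + 1/54 = 5/54
P(Z=1 | obs) = 1/18 / 5/54 = 3/5
P(Z=2 | obs) = 1/54 / 5/54 = 1/5
P(Z=3 | obs) = 1/54 / 5/54 = 1/5

P(Z=1) = 3/5, P(Z=2) = 1/5, P(Z=3) = 1/5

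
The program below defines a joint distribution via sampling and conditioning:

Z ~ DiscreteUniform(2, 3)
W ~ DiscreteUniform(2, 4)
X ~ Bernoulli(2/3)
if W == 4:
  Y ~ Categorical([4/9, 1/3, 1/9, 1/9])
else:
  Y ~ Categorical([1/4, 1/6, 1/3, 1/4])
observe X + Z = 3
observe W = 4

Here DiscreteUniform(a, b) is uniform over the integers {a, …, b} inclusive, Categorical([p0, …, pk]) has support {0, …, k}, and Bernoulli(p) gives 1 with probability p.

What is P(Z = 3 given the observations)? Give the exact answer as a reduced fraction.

Enumerate traces; 8 have nonzero weight after conditioning:
  (Z=2, W=4, X=1, Y=0) weight 4/81
  (Z=2, W=4, X=1, Y=1) weight 1/27
  (Z=2, W=4, X=1, Y=2) weight 1/81
  (Z=2, W=4, X=1, Y=3) weight 1/81
  (Z=3, W=4, X=0, Y=0) weight 2/81
  (Z=3, W=4, X=0, Y=1) weight 1/54
  (Z=3, W=4, X=0, Y=2) weight 1/162
  (Z=3, W=4, X=0, Y=3) weight 1/162
Group by Z:
  weight(Z=2) = 1/9
  weight(Z=3) = 1/18
Total weight = 1/9 + 1/18 = 1/6
P(Z=2 | obs) = 1/9 / 1/6 = 2/3
P(Z=3 | obs) = 1/18 / 1/6 = 1/3

P(Z = 3 | obs) = 1/3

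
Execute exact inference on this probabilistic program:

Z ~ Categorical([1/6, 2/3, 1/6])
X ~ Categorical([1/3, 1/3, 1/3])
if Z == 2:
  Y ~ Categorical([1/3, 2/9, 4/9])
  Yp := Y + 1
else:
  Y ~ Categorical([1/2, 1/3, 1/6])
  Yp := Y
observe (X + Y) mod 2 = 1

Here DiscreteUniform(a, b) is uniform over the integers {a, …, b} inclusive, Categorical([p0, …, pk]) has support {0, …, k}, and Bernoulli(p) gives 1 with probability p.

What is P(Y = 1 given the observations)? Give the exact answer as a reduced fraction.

P(Y = 1 | obs) = 34/71

Enumerate traces; 12 have nonzero weight after conditioning:
  (Z=0, X=0, Y=1) weight 1/54
  (Z=0, X=1, Y=0) weight 1/36
  (Z=0, X=1, Y=2) weight 1/108
  (Z=0, X=2, Y=1) weight 1/54
  (Z=1, X=0, Y=1) weight 2/27
  (Z=1, X=1, Y=0) weight 1/9
  (Z=1, X=1, Y=2) weight 1/27
  (Z=1, X=2, Y=1) weight 2/27
  … 4 more
Group by Y:
  weight(Y=0) = 17/108
  weight(Y=1) = 17/81
  weight(Y=2) = 23/324
Total weight = 17/108 + 17/81 + 23/324 = 71/162
P(Y=0 | obs) = 17/108 / 71/162 = 51/142
P(Y=1 | obs) = 17/81 / 71/162 = 34/71
P(Y=2 | obs) = 23/324 / 71/162 = 23/142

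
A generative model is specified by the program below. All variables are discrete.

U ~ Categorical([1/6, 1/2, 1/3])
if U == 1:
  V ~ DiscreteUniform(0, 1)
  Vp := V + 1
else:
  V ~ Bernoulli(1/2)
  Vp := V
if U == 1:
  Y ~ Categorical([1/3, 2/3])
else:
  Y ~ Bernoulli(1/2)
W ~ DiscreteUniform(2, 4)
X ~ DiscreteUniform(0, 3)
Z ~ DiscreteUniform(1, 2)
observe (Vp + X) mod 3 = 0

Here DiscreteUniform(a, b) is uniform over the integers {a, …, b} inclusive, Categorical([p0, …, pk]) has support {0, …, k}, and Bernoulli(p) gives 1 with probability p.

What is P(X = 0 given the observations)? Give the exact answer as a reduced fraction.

Enumerate traces; 96 have nonzero weight after conditioning:
  (U=0, V=0, Y=0, W=2, X=0, Z=1) weight 1/576
  (U=0, V=0, Y=0, W=2, X=0, Z=2) weight 1/576
  (U=0, V=0, Y=0, W=2, X=3, Z=1) weight 1/576
  (U=0, V=0, Y=0, W=2, X=3, Z=2) weight 1/576
  (U=0, V=0, Y=0, W=3, X=0, Z=1) weight 1/576
  (U=0, V=0, Y=0, W=3, X=0, Z=2) weight 1/576
  (U=0, V=0, Y=0, W=3, X=3, Z=1) weight 1/576
  (U=0, V=0, Y=0, W=3, X=3, Z=2) weight 1/576
  (U=0, V=1, Y=0, W=2, X=2, Z=1) weight 1/576
  (U=1, V=1, Y=0, W=2, X=1, Z=1) weight 1/288
  … 86 more
Group by X:
  weight(X=0) = 1/16
  weight(X=1) = 1/16
  weight(X=2) = 1/8
  weight(X=3) = 1/16
Total weight = 1/16 + 1/16 + 1/8 + 1/16 = 5/16
P(X=0 | obs) = 1/16 / 5/16 = 1/5
P(X=1 | obs) = 1/16 / 5/16 = 1/5
P(X=2 | obs) = 1/8 / 5/16 = 2/5
P(X=3 | obs) = 1/16 / 5/16 = 1/5

P(X = 0 | obs) = 1/5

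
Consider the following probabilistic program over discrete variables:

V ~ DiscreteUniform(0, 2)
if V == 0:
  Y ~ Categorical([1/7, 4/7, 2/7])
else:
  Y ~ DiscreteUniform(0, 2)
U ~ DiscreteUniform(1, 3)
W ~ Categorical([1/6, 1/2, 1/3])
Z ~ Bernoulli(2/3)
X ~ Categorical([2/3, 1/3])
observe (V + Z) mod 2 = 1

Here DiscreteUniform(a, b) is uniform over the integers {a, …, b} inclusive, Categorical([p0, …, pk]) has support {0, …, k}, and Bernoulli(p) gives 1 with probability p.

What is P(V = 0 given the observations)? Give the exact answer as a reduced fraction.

P(V = 0 | obs) = 2/5

Enumerate traces; 162 have nonzero weight after conditioning:
  (V=0, Y=0, U=1, W=0, Z=1, X=0) weight 2/1701
  (V=0, Y=0, U=1, W=0, Z=1, X=1) weight 1/1701
  (V=0, Y=0, U=1, W=1, Z=1, X=0) weight 2/567
  (V=0, Y=0, U=1, W=1, Z=1, X=1) weight 1/567
  (V=0, Y=0, U=1, W=2, Z=1, X=0) weight 4/1701
  (V=0, Y=0, U=1, W=2, Z=1, X=1) weight 2/1701
  (V=0, Y=0, U=2, W=0, Z=1, X=0) weight 2/1701
  (V=0, Y=0, U=2, W=0, Z=1, X=1) weight 1/1701
  (V=1, Y=0, U=1, W=0, Z=0, X=0) weight 1/729
  (V=2, Y=0, U=1, W=0, Z=1, X=0) weight 2/729
  … 152 more
Group by V:
  weight(V=0) = 2/9
  weight(V=1) = 1/9
  weight(V=2) = 2/9
Total weight = 2/9 + 1/9 + 2/9 = 5/9
P(V=0 | obs) = 2/9 / 5/9 = 2/5
P(V=1 | obs) = 1/9 / 5/9 = 1/5
P(V=2 | obs) = 2/9 / 5/9 = 2/5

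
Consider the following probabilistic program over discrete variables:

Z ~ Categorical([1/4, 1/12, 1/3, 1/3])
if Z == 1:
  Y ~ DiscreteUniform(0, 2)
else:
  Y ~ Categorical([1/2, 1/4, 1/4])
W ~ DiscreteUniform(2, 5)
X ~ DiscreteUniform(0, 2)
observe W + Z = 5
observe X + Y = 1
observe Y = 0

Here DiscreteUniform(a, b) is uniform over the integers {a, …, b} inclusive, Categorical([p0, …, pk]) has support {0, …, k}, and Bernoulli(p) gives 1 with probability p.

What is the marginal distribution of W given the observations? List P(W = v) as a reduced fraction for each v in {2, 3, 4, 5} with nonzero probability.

Enumerate traces; 4 have nonzero weight after conditioning:
  (Z=0, Y=0, W=5, X=1) weight 1/96
  (Z=1, Y=0, W=4, X=1) weight 1/432
  (Z=2, Y=0, W=3, X=1) weight 1/72
  (Z=3, Y=0, W=2, X=1) weight 1/72
Group by W:
  weight(W=2) = 1/72
  weight(W=3) = 1/72
  weight(W=4) = 1/432
  weight(W=5) = 1/96
Total weight = 1/72 + 1/72 + 1/432 + 1/96 = 35/864
P(W=2 | obs) = 1/72 / 35/864 = 12/35
P(W=3 | obs) = 1/72 / 35/864 = 12/35
P(W=4 | obs) = 1/432 / 35/864 = 2/35
P(W=5 | obs) = 1/96 / 35/864 = 9/35

P(W=2) = 12/35, P(W=3) = 12/35, P(W=4) = 2/35, P(W=5) = 9/35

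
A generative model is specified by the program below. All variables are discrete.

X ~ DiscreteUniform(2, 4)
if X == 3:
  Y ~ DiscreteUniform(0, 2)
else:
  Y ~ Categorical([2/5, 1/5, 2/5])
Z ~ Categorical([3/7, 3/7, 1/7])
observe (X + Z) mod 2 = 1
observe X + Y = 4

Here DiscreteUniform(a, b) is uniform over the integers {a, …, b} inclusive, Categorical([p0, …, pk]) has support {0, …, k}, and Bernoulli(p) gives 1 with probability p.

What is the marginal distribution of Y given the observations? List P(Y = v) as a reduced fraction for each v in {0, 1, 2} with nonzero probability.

Enumerate traces; 4 have nonzero weight after conditioning:
  (X=2, Y=2, Z=1) weight 2/35
  (X=3, Y=1, Z=0) weight 1/21
  (X=3, Y=1, Z=2) weight 1/63
  (X=4, Y=0, Z=1) weight 2/35
Group by Y:
  weight(Y=0) = 2/35
  weight(Y=1) = 4/63
  weight(Y=2) = 2/35
Total weight = 2/35 + 4/63 + 2/35 = 8/45
P(Y=0 | obs) = 2/35 / 8/45 = 9/28
P(Y=1 | obs) = 4/63 / 8/45 = 5/14
P(Y=2 | obs) = 2/35 / 8/45 = 9/28

P(Y=0) = 9/28, P(Y=1) = 5/14, P(Y=2) = 9/28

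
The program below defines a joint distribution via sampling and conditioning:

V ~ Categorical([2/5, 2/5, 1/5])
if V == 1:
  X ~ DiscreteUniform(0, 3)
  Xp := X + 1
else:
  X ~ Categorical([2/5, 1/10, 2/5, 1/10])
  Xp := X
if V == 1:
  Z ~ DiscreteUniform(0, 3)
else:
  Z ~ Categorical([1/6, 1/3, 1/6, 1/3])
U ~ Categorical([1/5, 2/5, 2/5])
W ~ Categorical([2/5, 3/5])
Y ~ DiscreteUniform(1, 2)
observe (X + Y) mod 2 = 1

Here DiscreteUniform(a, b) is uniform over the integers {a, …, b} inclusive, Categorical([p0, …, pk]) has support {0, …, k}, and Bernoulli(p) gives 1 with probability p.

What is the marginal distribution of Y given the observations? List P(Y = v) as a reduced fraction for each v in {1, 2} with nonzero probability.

Enumerate traces; 288 have nonzero weight after conditioning:
  (V=0, X=0, Z=0, U=0, W=0, Y=1) weight 2/1875
  (V=0, X=0, Z=0, U=0, W=1, Y=1) weight 1/625
  (V=0, X=0, Z=0, U=1, W=0, Y=1) weight 4/1875
  (V=0, X=0, Z=0, U=1, W=1, Y=1) weight 2/625
  (V=0, X=0, Z=0, U=2, W=0, Y=1) weight 4/1875
  (V=0, X=0, Z=0, U=2, W=1, Y=1) weight 2/625
  (V=0, X=0, Z=1, U=0, W=0, Y=1) weight 4/1875
  (V=0, X=0, Z=1, U=0, W=1, Y=1) weight 2/625
  (V=0, X=1, Z=0, U=0, W=0, Y=2) weight 1/3750
  … 279 more
Group by Y:
  weight(Y=1) = 17/50
  weight(Y=2) = 4/25
Total weight = 17/50 + 4/25 = 1/2
P(Y=1 | obs) = 17/50 / 1/2 = 17/25
P(Y=2 | obs) = 4/25 / 1/2 = 8/25

P(Y=1) = 17/25, P(Y=2) = 8/25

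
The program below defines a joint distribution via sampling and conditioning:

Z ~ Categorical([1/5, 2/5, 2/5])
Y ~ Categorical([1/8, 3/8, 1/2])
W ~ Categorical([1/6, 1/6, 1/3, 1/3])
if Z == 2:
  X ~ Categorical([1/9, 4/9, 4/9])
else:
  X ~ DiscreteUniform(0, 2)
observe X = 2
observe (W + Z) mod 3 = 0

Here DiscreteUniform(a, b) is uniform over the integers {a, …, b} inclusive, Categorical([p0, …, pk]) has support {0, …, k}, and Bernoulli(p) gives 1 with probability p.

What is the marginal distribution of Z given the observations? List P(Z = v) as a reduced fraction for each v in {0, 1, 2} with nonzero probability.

P(Z=0) = 9/29, P(Z=1) = 12/29, P(Z=2) = 8/29

Enumerate traces; 12 have nonzero weight after conditioning:
  (Z=0, Y=0, W=0, X=2) weight 1/720
  (Z=0, Y=0, W=3, X=2) weight 1/360
  (Z=0, Y=1, W=0, X=2) weight 1/240
  (Z=0, Y=1, W=3, X=2) weight 1/120
  (Z=0, Y=2, W=0, X=2) weight 1/180
  (Z=0, Y=2, W=3, X=2) weight 1/90
  (Z=1, Y=0, W=2, X=2) weight 1/180
  (Z=1, Y=1, W=2, X=2) weight 1/60
  (Z=2, Y=0, W=1, X=2) weight 1/270
  … 3 more
Group by Z:
  weight(Z=0) = 1/30
  weight(Z=1) = 2/45
  weight(Z=2) = 4/135
Total weight = 1/30 + 2/45 + 4/135 = 29/270
P(Z=0 | obs) = 1/30 / 29/270 = 9/29
P(Z=1 | obs) = 2/45 / 29/270 = 12/29
P(Z=2 | obs) = 4/135 / 29/270 = 8/29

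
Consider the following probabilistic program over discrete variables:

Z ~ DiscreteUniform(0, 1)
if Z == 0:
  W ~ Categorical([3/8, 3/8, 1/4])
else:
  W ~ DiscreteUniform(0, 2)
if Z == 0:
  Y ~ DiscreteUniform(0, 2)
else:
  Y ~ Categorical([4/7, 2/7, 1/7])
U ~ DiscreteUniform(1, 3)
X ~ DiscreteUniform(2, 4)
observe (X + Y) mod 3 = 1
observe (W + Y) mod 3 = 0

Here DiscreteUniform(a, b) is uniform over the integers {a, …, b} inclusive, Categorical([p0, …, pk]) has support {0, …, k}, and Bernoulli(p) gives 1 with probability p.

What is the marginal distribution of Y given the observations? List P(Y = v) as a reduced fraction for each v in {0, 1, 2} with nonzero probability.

Enumerate traces; 18 have nonzero weight after conditioning:
  (Z=0, W=0, Y=0, U=1, X=4) weight 1/144
  (Z=0, W=0, Y=0, U=2, X=4) weight 1/144
  (Z=0, W=0, Y=0, U=3, X=4) weight 1/144
  (Z=0, W=1, Y=2, U=1, X=2) weight 1/144
  (Z=0, W=1, Y=2, U=2, X=2) weight 1/144
  (Z=0, W=1, Y=2, U=3, X=2) weight 1/144
  (Z=0, W=2, Y=1, U=1, X=3) weight 1/216
  (Z=0, W=2, Y=1, U=2, X=3) weight 1/216
  … 10 more
Group by Y:
  weight(Y=0) = 53/1008
  weight(Y=1) = 5/168
  weight(Y=2) = 29/1008
Total weight = 53/1008 + 5/168 + 29/1008 = 1/9
P(Y=0 | obs) = 53/1008 / 1/9 = 53/112
P(Y=1 | obs) = 5/168 / 1/9 = 15/56
P(Y=2 | obs) = 29/1008 / 1/9 = 29/112

P(Y=0) = 53/112, P(Y=1) = 15/56, P(Y=2) = 29/112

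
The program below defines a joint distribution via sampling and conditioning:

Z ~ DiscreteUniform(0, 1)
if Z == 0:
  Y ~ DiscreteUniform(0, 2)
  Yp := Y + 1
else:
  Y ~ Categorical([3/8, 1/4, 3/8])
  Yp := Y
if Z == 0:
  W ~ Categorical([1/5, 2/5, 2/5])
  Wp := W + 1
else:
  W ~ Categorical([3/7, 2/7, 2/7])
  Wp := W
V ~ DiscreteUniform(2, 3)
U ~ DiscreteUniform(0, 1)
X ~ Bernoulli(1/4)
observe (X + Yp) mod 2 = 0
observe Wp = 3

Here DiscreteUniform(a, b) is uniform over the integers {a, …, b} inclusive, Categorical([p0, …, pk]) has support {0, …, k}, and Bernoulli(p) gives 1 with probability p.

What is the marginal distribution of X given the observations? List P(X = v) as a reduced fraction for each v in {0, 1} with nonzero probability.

P(X=0) = 3/5, P(X=1) = 2/5

Enumerate traces; 12 have nonzero weight after conditioning:
  (Z=0, Y=0, W=2, V=2, U=0, X=1) weight 1/240
  (Z=0, Y=0, W=2, V=2, U=1, X=1) weight 1/240
  (Z=0, Y=0, W=2, V=3, U=0, X=1) weight 1/240
  (Z=0, Y=0, W=2, V=3, U=1, X=1) weight 1/240
  (Z=0, Y=1, W=2, V=2, U=0, X=0) weight 1/80
  (Z=0, Y=1, W=2, V=2, U=1, X=0) weight 1/80
  (Z=0, Y=1, W=2, V=3, U=0, X=0) weight 1/80
  (Z=0, Y=1, W=2, V=3, U=1, X=0) weight 1/80
  … 4 more
Group by X:
  weight(X=0) = 1/20
  weight(X=1) = 1/30
Total weight = 1/20 + 1/30 = 1/12
P(X=0 | obs) = 1/20 / 1/12 = 3/5
P(X=1 | obs) = 1/30 / 1/12 = 2/5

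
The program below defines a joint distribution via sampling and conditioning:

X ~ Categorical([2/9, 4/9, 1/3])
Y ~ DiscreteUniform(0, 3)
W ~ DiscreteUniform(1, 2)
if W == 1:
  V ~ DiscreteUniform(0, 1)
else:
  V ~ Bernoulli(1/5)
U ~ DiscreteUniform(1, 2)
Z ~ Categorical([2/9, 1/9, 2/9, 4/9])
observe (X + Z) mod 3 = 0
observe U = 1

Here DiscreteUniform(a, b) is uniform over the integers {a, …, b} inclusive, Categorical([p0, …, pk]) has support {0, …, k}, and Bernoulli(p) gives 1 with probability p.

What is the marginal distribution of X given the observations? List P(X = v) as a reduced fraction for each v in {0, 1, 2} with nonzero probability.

P(X=0) = 12/23, P(X=1) = 8/23, P(X=2) = 3/23

Enumerate traces; 64 have nonzero weight after conditioning:
  (X=0, Y=0, W=1, V=0, U=1, Z=0) weight 1/648
  (X=0, Y=0, W=1, V=0, U=1, Z=3) weight 1/324
  (X=0, Y=0, W=1, V=1, U=1, Z=0) weight 1/648
  (X=0, Y=0, W=1, V=1, U=1, Z=3) weight 1/324
  (X=0, Y=0, W=2, V=0, U=1, Z=0) weight 1/405
  (X=0, Y=0, W=2, V=0, U=1, Z=3) weight 2/405
  (X=0, Y=0, W=2, V=1, U=1, Z=0) weight 1/1620
  (X=0, Y=0, W=2, V=1, U=1, Z=3) weight 1/810
  (X=1, Y=0, W=1, V=0, U=1, Z=2) weight 1/324
  (X=2, Y=0, W=1, V=0, U=1, Z=1) weight 1/864
  … 54 more
Group by X:
  weight(X=0) = 2/27
  weight(X=1) = 4/81
  weight(X=2) = 1/54
Total weight = 2/27 + 4/81 + 1/54 = 23/162
P(X=0 | obs) = 2/27 / 23/162 = 12/23
P(X=1 | obs) = 4/81 / 23/162 = 8/23
P(X=2 | obs) = 1/54 / 23/162 = 3/23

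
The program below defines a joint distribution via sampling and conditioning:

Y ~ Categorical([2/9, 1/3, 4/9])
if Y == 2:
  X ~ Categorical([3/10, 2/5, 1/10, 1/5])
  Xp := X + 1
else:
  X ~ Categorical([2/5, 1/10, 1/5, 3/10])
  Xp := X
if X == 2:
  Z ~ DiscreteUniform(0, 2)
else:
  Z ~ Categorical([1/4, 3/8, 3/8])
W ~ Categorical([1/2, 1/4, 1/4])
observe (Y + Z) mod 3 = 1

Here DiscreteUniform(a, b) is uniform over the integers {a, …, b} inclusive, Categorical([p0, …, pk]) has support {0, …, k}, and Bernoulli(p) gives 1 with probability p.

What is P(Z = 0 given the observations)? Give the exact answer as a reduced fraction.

P(Z = 0 | obs) = 48/181

Enumerate traces; 36 have nonzero weight after conditioning:
  (Y=0, X=0, Z=1, W=0) weight 1/60
  (Y=0, X=0, Z=1, W=1) weight 1/120
  (Y=0, X=0, Z=1, W=2) weight 1/120
  (Y=0, X=1, Z=1, W=0) weight 1/240
  (Y=0, X=1, Z=1, W=1) weight 1/480
  (Y=0, X=1, Z=1, W=2) weight 1/480
  (Y=0, X=2, Z=1, W=0) weight 1/135
  (Y=0, X=2, Z=1, W=1) weight 1/270
  (Y=1, X=0, Z=0, W=0) weight 1/60
  (Y=2, X=0, Z=2, W=0) weight 1/40
  … 26 more
Group by Z:
  weight(Z=0) = 4/45
  weight(Z=1) = 11/135
  weight(Z=2) = 89/540
Total weight = 4/45 + 11/135 + 89/540 = 181/540
P(Z=0 | obs) = 4/45 / 181/540 = 48/181
P(Z=1 | obs) = 11/135 / 181/540 = 44/181
P(Z=2 | obs) = 89/540 / 181/540 = 89/181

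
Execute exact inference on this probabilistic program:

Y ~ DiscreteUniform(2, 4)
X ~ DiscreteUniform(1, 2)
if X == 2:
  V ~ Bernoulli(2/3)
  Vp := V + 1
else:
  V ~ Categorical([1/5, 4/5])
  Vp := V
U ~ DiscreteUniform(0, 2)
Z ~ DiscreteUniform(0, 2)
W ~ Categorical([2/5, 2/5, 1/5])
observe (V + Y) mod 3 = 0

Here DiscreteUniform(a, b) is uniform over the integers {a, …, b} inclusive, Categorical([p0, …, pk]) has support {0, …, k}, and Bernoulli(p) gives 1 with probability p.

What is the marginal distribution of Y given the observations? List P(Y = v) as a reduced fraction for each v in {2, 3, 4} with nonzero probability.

P(Y=2) = 11/15, P(Y=3) = 4/15

Enumerate traces; 108 have nonzero weight after conditioning:
  (Y=2, X=1, V=1, U=0, Z=0, W=0) weight 4/675
  (Y=2, X=1, V=1, U=0, Z=0, W=1) weight 4/675
  (Y=2, X=1, V=1, U=0, Z=0, W=2) weight 2/675
  (Y=2, X=1, V=1, U=0, Z=1, W=0) weight 4/675
  (Y=2, X=1, V=1, U=0, Z=1, W=1) weight 4/675
  (Y=2, X=1, V=1, U=0, Z=1, W=2) weight 2/675
  (Y=2, X=1, V=1, U=0, Z=2, W=0) weight 4/675
  (Y=2, X=1, V=1, U=0, Z=2, W=1) weight 4/675
  (Y=3, X=1, V=0, U=0, Z=0, W=0) weight 1/675
  … 99 more
Group by Y:
  weight(Y=2) = 11/45
  weight(Y=3) = 4/45
Total weight = 11/45 + 4/45 = 1/3
P(Y=2 | obs) = 11/45 / 1/3 = 11/15
P(Y=3 | obs) = 4/45 / 1/3 = 4/15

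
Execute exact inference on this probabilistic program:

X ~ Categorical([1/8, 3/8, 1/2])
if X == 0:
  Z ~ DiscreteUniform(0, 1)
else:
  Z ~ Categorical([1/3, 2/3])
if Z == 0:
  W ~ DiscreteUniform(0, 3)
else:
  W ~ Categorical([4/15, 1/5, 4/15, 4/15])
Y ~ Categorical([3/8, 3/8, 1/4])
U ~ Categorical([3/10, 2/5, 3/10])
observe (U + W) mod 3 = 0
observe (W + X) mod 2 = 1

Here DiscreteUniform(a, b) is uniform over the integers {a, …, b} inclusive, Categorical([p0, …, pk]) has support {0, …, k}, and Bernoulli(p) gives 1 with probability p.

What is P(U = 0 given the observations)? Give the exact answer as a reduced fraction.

P(U = 0 | obs) = 751/1520

Enumerate traces; 36 have nonzero weight after conditioning:
  (X=0, Z=0, W=1, Y=0, U=2) weight 9/5120
  (X=0, Z=0, W=1, Y=1, U=2) weight 9/5120
  (X=0, Z=0, W=1, Y=2, U=2) weight 3/2560
  (X=0, Z=0, W=3, Y=0, U=0) weight 9/5120
  (X=0, Z=0, W=3, Y=1, U=0) weight 9/5120
  (X=0, Z=0, W=3, Y=2, U=0) weight 3/2560
  (X=0, Z=1, W=1, Y=0, U=2) weight 9/6400
  (X=0, Z=1, W=1, Y=1, U=2) weight 9/6400
  (X=1, Z=0, W=2, Y=0, U=1) weight 3/640
  … 27 more
Group by U:
  weight(U=0) = 751/9600
  weight(U=1) = 47/1200
  weight(U=2) = 131/3200
Total weight = 751/9600 + 47/1200 + 131/3200 = 19/120
P(U=0 | obs) = 751/9600 / 19/120 = 751/1520
P(U=1 | obs) = 47/1200 / 19/120 = 47/190
P(U=2 | obs) = 131/3200 / 19/120 = 393/1520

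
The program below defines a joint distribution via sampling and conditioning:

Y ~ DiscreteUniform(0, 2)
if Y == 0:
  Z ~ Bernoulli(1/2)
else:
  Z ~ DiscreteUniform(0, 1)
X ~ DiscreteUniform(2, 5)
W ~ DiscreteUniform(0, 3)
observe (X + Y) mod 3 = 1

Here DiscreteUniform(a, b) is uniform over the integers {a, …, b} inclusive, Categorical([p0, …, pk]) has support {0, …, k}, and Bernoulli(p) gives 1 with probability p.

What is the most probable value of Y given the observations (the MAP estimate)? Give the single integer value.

argmax_v P(Y = v | obs) = 2

Enumerate traces; 32 have nonzero weight after conditioning:
  (Y=0, Z=0, X=4, W=0) weight 1/96
  (Y=0, Z=0, X=4, W=1) weight 1/96
  (Y=0, Z=0, X=4, W=2) weight 1/96
  (Y=0, Z=0, X=4, W=3) weight 1/96
  (Y=0, Z=1, X=4, W=0) weight 1/96
  (Y=0, Z=1, X=4, W=1) weight 1/96
  (Y=0, Z=1, X=4, W=2) weight 1/96
  (Y=0, Z=1, X=4, W=3) weight 1/96
  (Y=1, Z=0, X=3, W=0) weight 1/96
  (Y=2, Z=0, X=2, W=0) weight 1/96
  … 22 more
Group by Y:
  weight(Y=0) = 1/12
  weight(Y=1) = 1/12
  weight(Y=2) = 1/6
Total weight = 1/12 + 1/12 + 1/6 = 1/3
P(Y=0 | obs) = 1/12 / 1/3 = 1/4
P(Y=1 | obs) = 1/12 / 1/3 = 1/4
P(Y=2 | obs) = 1/6 / 1/3 = 1/2
argmax = 2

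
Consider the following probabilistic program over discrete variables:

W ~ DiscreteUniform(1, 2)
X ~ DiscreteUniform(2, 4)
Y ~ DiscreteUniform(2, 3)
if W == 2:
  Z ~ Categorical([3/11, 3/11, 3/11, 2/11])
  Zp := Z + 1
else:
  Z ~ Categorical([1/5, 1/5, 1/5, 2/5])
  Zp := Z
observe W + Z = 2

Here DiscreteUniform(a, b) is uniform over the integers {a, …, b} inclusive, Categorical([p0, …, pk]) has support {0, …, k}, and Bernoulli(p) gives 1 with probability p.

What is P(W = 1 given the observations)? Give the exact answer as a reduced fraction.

Enumerate traces; 12 have nonzero weight after conditioning:
  (W=1, X=2, Y=2, Z=1) weight 1/60
  (W=1, X=2, Y=3, Z=1) weight 1/60
  (W=1, X=3, Y=2, Z=1) weight 1/60
  (W=1, X=3, Y=3, Z=1) weight 1/60
  (W=1, X=4, Y=2, Z=1) weight 1/60
  (W=1, X=4, Y=3, Z=1) weight 1/60
  (W=2, X=2, Y=2, Z=0) weight 1/44
  (W=2, X=2, Y=3, Z=0) weight 1/44
  … 4 more
Group by W:
  weight(W=1) = 1/10
  weight(W=2) = 3/22
Total weight = 1/10 + 3/22 = 13/55
P(W=1 | obs) = 1/10 / 13/55 = 11/26
P(W=2 | obs) = 3/22 / 13/55 = 15/26

P(W = 1 | obs) = 11/26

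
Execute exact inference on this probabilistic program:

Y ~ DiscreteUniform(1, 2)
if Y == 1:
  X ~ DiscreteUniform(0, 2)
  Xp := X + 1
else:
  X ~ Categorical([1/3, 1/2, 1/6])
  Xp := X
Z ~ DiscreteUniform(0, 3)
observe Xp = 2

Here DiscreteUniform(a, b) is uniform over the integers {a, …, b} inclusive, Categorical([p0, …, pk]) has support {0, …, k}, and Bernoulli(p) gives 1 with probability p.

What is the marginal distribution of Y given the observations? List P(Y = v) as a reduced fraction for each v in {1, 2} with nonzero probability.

Enumerate traces; 8 have nonzero weight after conditioning:
  (Y=1, X=1, Z=0) weight 1/24
  (Y=1, X=1, Z=1) weight 1/24
  (Y=1, X=1, Z=2) weight 1/24
  (Y=1, X=1, Z=3) weight 1/24
  (Y=2, X=2, Z=0) weight 1/48
  (Y=2, X=2, Z=1) weight 1/48
  (Y=2, X=2, Z=2) weight 1/48
  (Y=2, X=2, Z=3) weight 1/48
Group by Y:
  weight(Y=1) = 1/6
  weight(Y=2) = 1/12
Total weight = 1/6 + 1/12 = 1/4
P(Y=1 | obs) = 1/6 / 1/4 = 2/3
P(Y=2 | obs) = 1/12 / 1/4 = 1/3

P(Y=1) = 2/3, P(Y=2) = 1/3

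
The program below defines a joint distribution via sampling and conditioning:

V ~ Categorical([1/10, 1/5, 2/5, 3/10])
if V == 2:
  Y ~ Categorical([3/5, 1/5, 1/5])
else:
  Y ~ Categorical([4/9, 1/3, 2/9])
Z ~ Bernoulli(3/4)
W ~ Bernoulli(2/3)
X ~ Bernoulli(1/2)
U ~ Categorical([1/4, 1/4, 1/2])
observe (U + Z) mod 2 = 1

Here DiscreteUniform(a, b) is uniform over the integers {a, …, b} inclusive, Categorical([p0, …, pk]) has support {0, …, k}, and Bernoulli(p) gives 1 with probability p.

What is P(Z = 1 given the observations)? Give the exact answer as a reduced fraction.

P(Z = 1 | obs) = 9/10

Enumerate traces; 144 have nonzero weight after conditioning:
  (V=0, Y=0, Z=0, W=0, X=0, U=1) weight 1/2160
  (V=0, Y=0, Z=0, W=0, X=1, U=1) weight 1/2160
  (V=0, Y=0, Z=0, W=1, X=0, U=1) weight 1/1080
  (V=0, Y=0, Z=0, W=1, X=1, U=1) weight 1/1080
  (V=0, Y=0, Z=1, W=0, X=0, U=0) weight 1/720
  (V=0, Y=0, Z=1, W=0, X=0, U=2) weight 1/360
  (V=0, Y=0, Z=1, W=0, X=1, U=0) weight 1/720
  (V=0, Y=0, Z=1, W=0, X=1, U=2) weight 1/360
  … 136 more
Group by Z:
  weight(Z=0) = 1/16
  weight(Z=1) = 9/16
Total weight = 1/16 + 9/16 = 5/8
P(Z=0 | obs) = 1/16 / 5/8 = 1/10
P(Z=1 | obs) = 9/16 / 5/8 = 9/10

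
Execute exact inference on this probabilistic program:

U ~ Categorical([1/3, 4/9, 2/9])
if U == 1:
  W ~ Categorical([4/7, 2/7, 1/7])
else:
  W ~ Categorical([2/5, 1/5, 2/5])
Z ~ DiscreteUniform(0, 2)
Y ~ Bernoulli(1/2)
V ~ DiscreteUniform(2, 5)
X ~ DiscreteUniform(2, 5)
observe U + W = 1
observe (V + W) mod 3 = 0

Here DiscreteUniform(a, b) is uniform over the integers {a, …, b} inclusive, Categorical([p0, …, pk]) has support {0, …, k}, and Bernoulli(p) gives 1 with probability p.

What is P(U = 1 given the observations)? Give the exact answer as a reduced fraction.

Enumerate traces; 72 have nonzero weight after conditioning:
  (U=0, W=1, Z=0, Y=0, V=2, X=2) weight 1/1440
  (U=0, W=1, Z=0, Y=0, V=2, X=3) weight 1/1440
  (U=0, W=1, Z=0, Y=0, V=2, X=4) weight 1/1440
  (U=0, W=1, Z=0, Y=0, V=2, X=5) weight 1/1440
  (U=0, W=1, Z=0, Y=0, V=5, X=2) weight 1/1440
  (U=0, W=1, Z=0, Y=0, V=5, X=3) weight 1/1440
  (U=0, W=1, Z=0, Y=0, V=5, X=4) weight 1/1440
  (U=0, W=1, Z=0, Y=0, V=5, X=5) weight 1/1440
  (U=1, W=0, Z=0, Y=0, V=3, X=2) weight 1/378
  … 63 more
Group by U:
  weight(U=0) = 1/30
  weight(U=1) = 4/63
Total weight = 1/30 + 4/63 = 61/630
P(U=0 | obs) = 1/30 / 61/630 = 21/61
P(U=1 | obs) = 4/63 / 61/630 = 40/61

P(U = 1 | obs) = 40/61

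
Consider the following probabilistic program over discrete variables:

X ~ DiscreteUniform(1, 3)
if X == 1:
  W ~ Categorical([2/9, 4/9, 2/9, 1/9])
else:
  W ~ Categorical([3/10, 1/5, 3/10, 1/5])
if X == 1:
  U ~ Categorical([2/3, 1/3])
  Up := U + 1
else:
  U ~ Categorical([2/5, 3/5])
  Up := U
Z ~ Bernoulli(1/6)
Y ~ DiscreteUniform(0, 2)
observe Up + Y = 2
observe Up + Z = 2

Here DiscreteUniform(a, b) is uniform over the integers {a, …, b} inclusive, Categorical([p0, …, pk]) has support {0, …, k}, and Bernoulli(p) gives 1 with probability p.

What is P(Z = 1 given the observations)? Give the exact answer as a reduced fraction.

Enumerate traces; 16 have nonzero weight after conditioning:
  (X=1, W=0, U=0, Z=1, Y=1) weight 2/729
  (X=1, W=0, U=1, Z=0, Y=0) weight 5/729
  (X=1, W=1, U=0, Z=1, Y=1) weight 4/729
  (X=1, W=1, U=1, Z=0, Y=0) weight 10/729
  (X=1, W=2, U=0, Z=1, Y=1) weight 2/729
  (X=1, W=2, U=1, Z=0, Y=0) weight 5/729
  (X=1, W=3, U=0, Z=1, Y=1) weight 1/729
  (X=1, W=3, U=1, Z=0, Y=0) weight 5/1458
  … 8 more
Group by Z:
  weight(Z=0) = 5/162
  weight(Z=1) = 14/405
Total weight = 5/162 + 14/405 = 53/810
P(Z=0 | obs) = 5/162 / 53/810 = 25/53
P(Z=1 | obs) = 14/405 / 53/810 = 28/53

P(Z = 1 | obs) = 28/53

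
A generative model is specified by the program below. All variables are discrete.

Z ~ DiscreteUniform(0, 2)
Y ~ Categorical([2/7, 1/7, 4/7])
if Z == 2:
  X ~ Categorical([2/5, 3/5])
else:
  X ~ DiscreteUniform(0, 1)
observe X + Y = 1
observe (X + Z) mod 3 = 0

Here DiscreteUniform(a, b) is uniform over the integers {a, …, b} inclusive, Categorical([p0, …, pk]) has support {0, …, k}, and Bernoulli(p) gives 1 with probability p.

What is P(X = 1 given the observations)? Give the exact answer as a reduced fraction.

P(X = 1 | obs) = 12/17

Enumerate traces; 2 have nonzero weight after conditioning:
  (Z=0, Y=1, X=0) weight 1/42
  (Z=2, Y=0, X=1) weight 2/35
Group by X:
  weight(X=0) = 1/42
  weight(X=1) = 2/35
Total weight = 1/42 + 2/35 = 17/210
P(X=0 | obs) = 1/42 / 17/210 = 5/17
P(X=1 | obs) = 2/35 / 17/210 = 12/17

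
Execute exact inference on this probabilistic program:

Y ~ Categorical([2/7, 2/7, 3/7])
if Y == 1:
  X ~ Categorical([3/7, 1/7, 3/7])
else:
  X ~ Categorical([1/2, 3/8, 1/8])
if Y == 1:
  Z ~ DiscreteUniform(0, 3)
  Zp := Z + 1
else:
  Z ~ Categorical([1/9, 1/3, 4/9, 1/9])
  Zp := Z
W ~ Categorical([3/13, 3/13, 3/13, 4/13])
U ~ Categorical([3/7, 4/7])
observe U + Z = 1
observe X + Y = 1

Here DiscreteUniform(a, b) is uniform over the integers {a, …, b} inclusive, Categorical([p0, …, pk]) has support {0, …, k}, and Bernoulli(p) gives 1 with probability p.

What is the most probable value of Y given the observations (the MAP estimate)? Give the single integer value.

argmax_v P(Y = v | obs) = 1

Enumerate traces; 16 have nonzero weight after conditioning:
  (Y=0, X=1, Z=0, W=0, U=1) weight 1/637
  (Y=0, X=1, Z=0, W=1, U=1) weight 1/637
  (Y=0, X=1, Z=0, W=2, U=1) weight 1/637
  (Y=0, X=1, Z=0, W=3, U=1) weight 4/1911
  (Y=0, X=1, Z=1, W=0, U=0) weight 9/2548
  (Y=0, X=1, Z=1, W=1, U=0) weight 9/2548
  (Y=0, X=1, Z=1, W=2, U=0) weight 9/2548
  (Y=0, X=1, Z=1, W=3, U=0) weight 3/637
  (Y=1, X=0, Z=0, W=0, U=1) weight 18/4459
  … 7 more
Group by Y:
  weight(Y=0) = 13/588
  weight(Y=1) = 3/98
Total weight = 13/588 + 3/98 = 31/588
P(Y=0 | obs) = 13/588 / 31/588 = 13/31
P(Y=1 | obs) = 3/98 / 31/588 = 18/31
argmax = 1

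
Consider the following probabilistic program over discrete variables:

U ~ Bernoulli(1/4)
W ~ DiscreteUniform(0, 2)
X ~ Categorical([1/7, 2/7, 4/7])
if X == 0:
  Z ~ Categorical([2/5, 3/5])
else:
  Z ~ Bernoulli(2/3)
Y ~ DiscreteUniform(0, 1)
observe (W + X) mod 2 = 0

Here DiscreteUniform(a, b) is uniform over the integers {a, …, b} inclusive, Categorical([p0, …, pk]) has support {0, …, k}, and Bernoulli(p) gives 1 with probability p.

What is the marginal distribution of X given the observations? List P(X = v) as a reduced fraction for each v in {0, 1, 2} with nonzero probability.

Enumerate traces; 40 have nonzero weight after conditioning:
  (U=0, W=0, X=0, Z=0, Y=0) weight 1/140
  (U=0, W=0, X=0, Z=0, Y=1) weight 1/140
  (U=0, W=0, X=0, Z=1, Y=0) weight 3/280
  (U=0, W=0, X=0, Z=1, Y=1) weight 3/280
  (U=0, W=0, X=2, Z=0, Y=0) weight 1/42
  (U=0, W=0, X=2, Z=0, Y=1) weight 1/42
  (U=0, W=0, X=2, Z=1, Y=0) weight 1/21
  (U=0, W=0, X=2, Z=1, Y=1) weight 1/21
  (U=0, W=1, X=1, Z=0, Y=0) weight 1/84
  … 31 more
Group by X:
  weight(X=0) = 2/21
  weight(X=1) = 2/21
  weight(X=2) = 8/21
Total weight = 2/21 + 2/21 + 8/21 = 4/7
P(X=0 | obs) = 2/21 / 4/7 = 1/6
P(X=1 | obs) = 2/21 / 4/7 = 1/6
P(X=2 | obs) = 8/21 / 4/7 = 2/3

P(X=0) = 1/6, P(X=1) = 1/6, P(X=2) = 2/3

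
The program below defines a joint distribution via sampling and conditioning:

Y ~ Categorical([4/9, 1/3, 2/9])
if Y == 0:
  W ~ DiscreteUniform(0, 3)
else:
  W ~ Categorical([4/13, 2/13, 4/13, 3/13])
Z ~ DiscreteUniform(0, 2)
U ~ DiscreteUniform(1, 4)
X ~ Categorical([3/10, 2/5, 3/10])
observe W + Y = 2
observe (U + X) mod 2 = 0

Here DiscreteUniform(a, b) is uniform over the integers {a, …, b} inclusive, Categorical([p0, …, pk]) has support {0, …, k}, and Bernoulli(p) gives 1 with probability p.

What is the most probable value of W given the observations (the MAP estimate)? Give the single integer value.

argmax_v P(W = v | obs) = 2

Enumerate traces; 54 have nonzero weight after conditioning:
  (Y=0, W=2, Z=0, U=1, X=1) weight 1/270
  (Y=0, W=2, Z=0, U=2, X=0) weight 1/360
  (Y=0, W=2, Z=0, U=2, X=2) weight 1/360
  (Y=0, W=2, Z=0, U=3, X=1) weight 1/270
  (Y=0, W=2, Z=0, U=4, X=0) weight 1/360
  (Y=0, W=2, Z=0, U=4, X=2) weight 1/360
  (Y=0, W=2, Z=1, U=1, X=1) weight 1/270
  (Y=0, W=2, Z=1, U=2, X=0) weight 1/360
  (Y=1, W=1, Z=0, U=1, X=1) weight 1/585
  (Y=2, W=0, Z=0, U=1, X=1) weight 4/1755
  … 44 more
Group by W:
  weight(W=0) = 4/117
  weight(W=1) = 1/39
  weight(W=2) = 1/18
Total weight = 4/117 + 1/39 + 1/18 = 3/26
P(W=0 | obs) = 4/117 / 3/26 = 8/27
P(W=1 | obs) = 1/39 / 3/26 = 2/9
P(W=2 | obs) = 1/18 / 3/26 = 13/27
argmax = 2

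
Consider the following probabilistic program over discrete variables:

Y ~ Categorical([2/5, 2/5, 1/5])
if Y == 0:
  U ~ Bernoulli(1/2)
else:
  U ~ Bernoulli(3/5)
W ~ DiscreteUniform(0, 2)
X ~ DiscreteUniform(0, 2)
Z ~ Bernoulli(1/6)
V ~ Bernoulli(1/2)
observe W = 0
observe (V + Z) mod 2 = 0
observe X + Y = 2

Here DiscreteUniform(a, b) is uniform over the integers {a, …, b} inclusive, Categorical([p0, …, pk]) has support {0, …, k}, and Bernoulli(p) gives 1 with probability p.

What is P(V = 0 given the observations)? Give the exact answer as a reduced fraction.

Enumerate traces; 12 have nonzero weight after conditioning:
  (Y=0, U=0, W=0, X=2, Z=0, V=0) weight 1/108
  (Y=0, U=0, W=0, X=2, Z=1, V=1) weight 1/540
  (Y=0, U=1, W=0, X=2, Z=0, V=0) weight 1/108
  (Y=0, U=1, W=0, X=2, Z=1, V=1) weight 1/540
  (Y=1, U=0, W=0, X=1, Z=0, V=0) weight 1/135
  (Y=1, U=0, W=0, X=1, Z=1, V=1) weight 1/675
  (Y=1, U=1, W=0, X=1, Z=0, V=0) weight 1/90
  (Y=1, U=1, W=0, X=1, Z=1, V=1) weight 1/450
  … 4 more
Group by V:
  weight(V=0) = 5/108
  weight(V=1) = 1/108
Total weight = 5/108 + 1/108 = 1/18
P(V=0 | obs) = 5/108 / 1/18 = 5/6
P(V=1 | obs) = 1/108 / 1/18 = 1/6

P(V = 0 | obs) = 5/6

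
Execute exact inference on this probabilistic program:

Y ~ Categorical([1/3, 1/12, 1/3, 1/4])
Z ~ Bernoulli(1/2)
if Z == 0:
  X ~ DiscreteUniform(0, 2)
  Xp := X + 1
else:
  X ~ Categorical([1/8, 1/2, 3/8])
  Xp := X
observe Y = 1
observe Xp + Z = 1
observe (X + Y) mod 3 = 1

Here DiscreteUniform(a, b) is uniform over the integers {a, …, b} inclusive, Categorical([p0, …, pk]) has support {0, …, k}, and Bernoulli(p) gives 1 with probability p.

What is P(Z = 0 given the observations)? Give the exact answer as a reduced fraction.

Enumerate traces; 2 have nonzero weight after conditioning:
  (Y=1, Z=0, X=0) weight 1/72
  (Y=1, Z=1, X=0) weight 1/192
Group by Z:
  weight(Z=0) = 1/72
  weight(Z=1) = 1/192
Total weight = 1/72 + 1/192 = 11/576
P(Z=0 | obs) = 1/72 / 11/576 = 8/11
P(Z=1 | obs) = 1/192 / 11/576 = 3/11

P(Z = 0 | obs) = 8/11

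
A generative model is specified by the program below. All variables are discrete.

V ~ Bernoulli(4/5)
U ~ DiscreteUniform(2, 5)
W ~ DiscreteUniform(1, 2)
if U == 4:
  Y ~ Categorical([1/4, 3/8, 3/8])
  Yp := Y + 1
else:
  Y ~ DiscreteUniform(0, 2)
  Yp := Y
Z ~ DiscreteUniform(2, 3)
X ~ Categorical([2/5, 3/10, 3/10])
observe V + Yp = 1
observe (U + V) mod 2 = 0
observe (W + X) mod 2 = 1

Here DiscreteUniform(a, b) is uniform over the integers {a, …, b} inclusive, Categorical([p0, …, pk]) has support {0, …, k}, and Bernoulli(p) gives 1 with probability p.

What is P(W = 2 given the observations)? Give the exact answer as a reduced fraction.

Enumerate traces; 24 have nonzero weight after conditioning:
  (V=0, U=2, W=1, Y=1, Z=2, X=0) weight 1/600
  (V=0, U=2, W=1, Y=1, Z=2, X=2) weight 1/800
  (V=0, U=2, W=1, Y=1, Z=3, X=0) weight 1/600
  (V=0, U=2, W=1, Y=1, Z=3, X=2) weight 1/800
  (V=0, U=2, W=2, Y=1, Z=2, X=1) weight 1/800
  (V=0, U=2, W=2, Y=1, Z=3, X=1) weight 1/800
  (V=0, U=4, W=1, Y=0, Z=2, X=0) weight 1/800
  (V=0, U=4, W=1, Y=0, Z=2, X=2) weight 3/3200
  … 16 more
Group by W:
  weight(W=1) = 91/1600
  weight(W=2) = 39/1600
Total weight = 91/1600 + 39/1600 = 13/160
P(W=1 | obs) = 91/1600 / 13/160 = 7/10
P(W=2 | obs) = 39/1600 / 13/160 = 3/10

P(W = 2 | obs) = 3/10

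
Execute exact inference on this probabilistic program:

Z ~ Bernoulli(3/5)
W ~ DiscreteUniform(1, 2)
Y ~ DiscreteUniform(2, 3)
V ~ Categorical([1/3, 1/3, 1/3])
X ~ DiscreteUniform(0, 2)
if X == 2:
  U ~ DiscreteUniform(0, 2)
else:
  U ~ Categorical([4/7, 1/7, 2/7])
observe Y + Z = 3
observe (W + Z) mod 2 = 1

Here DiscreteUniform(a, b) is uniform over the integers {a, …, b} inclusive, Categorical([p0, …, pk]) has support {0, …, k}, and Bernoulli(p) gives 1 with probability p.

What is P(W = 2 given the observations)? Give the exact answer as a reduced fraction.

Enumerate traces; 54 have nonzero weight after conditioning:
  (Z=0, W=1, Y=3, V=0, X=0, U=0) weight 2/315
  (Z=0, W=1, Y=3, V=0, X=0, U=1) weight 1/630
  (Z=0, W=1, Y=3, V=0, X=0, U=2) weight 1/315
  (Z=0, W=1, Y=3, V=0, X=1, U=0) weight 2/315
  (Z=0, W=1, Y=3, V=0, X=1, U=1) weight 1/630
  (Z=0, W=1, Y=3, V=0, X=1, U=2) weight 1/315
  (Z=0, W=1, Y=3, V=0, X=2, U=0) weight 1/270
  (Z=0, W=1, Y=3, V=0, X=2, U=1) weight 1/270
  (Z=1, W=2, Y=2, V=0, X=0, U=0) weight 1/105
  … 45 more
Group by W:
  weight(W=1) = 1/10
  weight(W=2) = 3/20
Total weight = 1/10 + 3/20 = 1/4
P(W=1 | obs) = 1/10 / 1/4 = 2/5
P(W=2 | obs) = 3/20 / 1/4 = 3/5

P(W = 2 | obs) = 3/5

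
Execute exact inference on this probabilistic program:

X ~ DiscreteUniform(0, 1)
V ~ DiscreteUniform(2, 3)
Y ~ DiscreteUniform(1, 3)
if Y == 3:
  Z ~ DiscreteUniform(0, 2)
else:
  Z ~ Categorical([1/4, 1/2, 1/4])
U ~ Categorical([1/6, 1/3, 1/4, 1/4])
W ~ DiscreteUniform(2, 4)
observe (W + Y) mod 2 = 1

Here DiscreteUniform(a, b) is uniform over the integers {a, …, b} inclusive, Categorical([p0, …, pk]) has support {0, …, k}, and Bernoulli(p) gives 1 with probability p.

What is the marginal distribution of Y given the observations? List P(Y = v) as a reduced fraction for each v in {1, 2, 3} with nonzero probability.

Enumerate traces; 240 have nonzero weight after conditioning:
  (X=0, V=2, Y=1, Z=0, U=0, W=2) weight 1/864
  (X=0, V=2, Y=1, Z=0, U=0, W=4) weight 1/864
  (X=0, V=2, Y=1, Z=0, U=1, W=2) weight 1/432
  (X=0, V=2, Y=1, Z=0, U=1, W=4) weight 1/432
  (X=0, V=2, Y=1, Z=0, U=2, W=2) weight 1/576
  (X=0, V=2, Y=1, Z=0, U=2, W=4) weight 1/576
  (X=0, V=2, Y=1, Z=0, U=3, W=2) weight 1/576
  (X=0, V=2, Y=1, Z=0, U=3, W=4) weight 1/576
  (X=0, V=2, Y=2, Z=0, U=0, W=3) weight 1/864
  (X=0, V=2, Y=3, Z=0, U=0, W=2) weight 1/648
  … 230 more
Group by Y:
  weight(Y=1) = 2/9
  weight(Y=2) = 1/9
  weight(Y=3) = 2/9
Total weight = 2/9 + 1/9 + 2/9 = 5/9
P(Y=1 | obs) = 2/9 / 5/9 = 2/5
P(Y=2 | obs) = 1/9 / 5/9 = 1/5
P(Y=3 | obs) = 2/9 / 5/9 = 2/5

P(Y=1) = 2/5, P(Y=2) = 1/5, P(Y=3) = 2/5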